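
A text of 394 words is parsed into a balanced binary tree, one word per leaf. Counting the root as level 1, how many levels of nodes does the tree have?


In a balanced binary tree with n leaves the deepest leaf is ceil(log2(n)) edges below the root,
so counting node levels inclusive of root and leaves gives ceil(log2(n)) + 1 levels.
log2(394) = 8.6221
ceil(8.6221) = 9
levels = 9 + 1 = 10

10


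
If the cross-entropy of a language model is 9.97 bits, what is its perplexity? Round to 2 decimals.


Perplexity formula: PP = 2^H
H = 9.97
PP = 2^9.97
Decompose: 2^9.97 = 2^9 * 2^0.97
2^9 = 512, 2^0.97 ~ 1.9588406
PP ~ 512 * 1.9588406 = 1002.9263872
Rounded to 2 decimals: 1002.93

1002.93


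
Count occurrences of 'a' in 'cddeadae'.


Scanning 'cddeadae' for 'a':
  Position 4: 'a' -> MATCH (count: 1)
  Position 6: 'a' -> MATCH (count: 2)
Total occurrences of 'a': 2

2


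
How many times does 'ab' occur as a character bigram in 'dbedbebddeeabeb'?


Scanning 'dbedbebddeeabeb' for bigram 'ab':
  Position 0: 'db' -> no
  Position 1: 'be' -> no
  Position 2: 'ed' -> no
  Position 3: 'db' -> no
  Position 4: 'be' -> no
  Position 5: 'eb' -> no
  Position 6: 'bd' -> no
  Position 7: 'dd' -> no
  Position 8: 'de' -> no
  Position 9: 'ee' -> no
  Position 10: 'ea' -> no
  Position 11: 'ab' -> MATCH
  Position 12: 'be' -> no
  Position 13: 'eb' -> no
Total matches: 1

1


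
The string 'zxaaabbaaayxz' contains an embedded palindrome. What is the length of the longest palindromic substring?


Scanning 'zxaaabbaaayxz' for palindromic substrings.
Substring at positions 2-9: 'aaabbaaa'.
Check: reverse('aaabbaaa') = 'aaabbaaa' -> palindrome confirmed.
Neighbouring characters ('x' / 'y') break symmetry, so it cannot extend further.
No longer palindromic substring exists; longest length = 8

8


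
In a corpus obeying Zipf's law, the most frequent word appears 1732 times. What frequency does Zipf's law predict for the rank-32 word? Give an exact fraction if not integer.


Zipf's law: freq(rank) = f1 / rank
f1 = 1732, rank = 32
freq = 1732 / 32
GCD(1732, 32) = 4
Simplified: 433/8

433/8


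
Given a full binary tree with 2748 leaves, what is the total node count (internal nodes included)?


Leaf nodes (terminals): 2748
Internal nodes = n - 1 = 2748 - 1 = 2747
Total = leaves + internal = 2748 + 2747 = 5495

5495


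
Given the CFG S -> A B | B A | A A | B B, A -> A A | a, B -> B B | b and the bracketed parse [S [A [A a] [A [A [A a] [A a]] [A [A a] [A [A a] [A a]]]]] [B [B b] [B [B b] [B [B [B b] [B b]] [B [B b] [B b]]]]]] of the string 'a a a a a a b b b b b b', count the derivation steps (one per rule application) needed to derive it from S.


Every bracketed nonterminal node [X ...] in the tree is produced by exactly one rule application.
Reading the tree off as a leftmost derivation:
  Step 1: S  =>  A B   (applied S -> A B)
  Step 2: A B  =>  A A B   (applied A -> A A)
  Step 3: A A B  =>  a A B   (applied A -> a)
  Step 4: a A B  =>  a A A B   (applied A -> A A)
  Step 5: a A A B  =>  a A A A B   (applied A -> A A)
  Step 6: a A A A B  =>  a a A A B   (applied A -> a)
  Step 7: a a A A B  =>  a a a A B   (applied A -> a)
  Step 8: a a a A B  =>  a a a A A B   (applied A -> A A)
  Step 9: a a a A A B  =>  a a a a A B   (applied A -> a)
  Step 10: a a a a A B  =>  a a a a A A B   (applied A -> A A)
  Step 11: a a a a A A B  =>  a a a a a A B   (applied A -> a)
  Step 12: a a a a a A B  =>  a a a a a a B   (applied A -> a)
  Step 13: a a a a a a B  =>  a a a a a a B B   (applied B -> B B)
  Step 14: a a a a a a B B  =>  a a a a a a b B   (applied B -> b)
  Step 15: a a a a a a b B  =>  a a a a a a b B B   (applied B -> B B)
  Step 16: a a a a a a b B B  =>  a a a a a a b b B   (applied B -> b)
  Step 17: a a a a a a b b B  =>  a a a a a a b b B B   (applied B -> B B)
  Step 18: a a a a a a b b B B  =>  a a a a a a b b B B B   (applied B -> B B)
  Step 19: a a a a a a b b B B B  =>  a a a a a a b b b B B   (applied B -> b)
  Step 20: a a a a a a b b b B B  =>  a a a a a a b b b b B   (applied B -> b)
  Step 21: a a a a a a b b b b B  =>  a a a a a a b b b b B B   (applied B -> B B)
  Step 22: a a a a a a b b b b B B  =>  a a a a a a b b b b b B   (applied B -> b)
  Step 23: a a a a a a b b b b b B  =>  a a a a a a b b b b b b   (applied B -> b)
Final yield: a a a a a a b b b b b b
Total rewrite steps: 23

23


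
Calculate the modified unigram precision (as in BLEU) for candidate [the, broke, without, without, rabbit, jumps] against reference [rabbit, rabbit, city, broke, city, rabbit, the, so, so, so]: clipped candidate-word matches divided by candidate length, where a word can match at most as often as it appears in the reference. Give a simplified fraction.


Reference word counts: {'broke': 1, 'city': 2, 'rabbit': 3, 'so': 3, 'the': 1}
Checking each candidate word (with clipping):
  'the' -> in reference (ref count 1, used 1/1) -> match (matches: 1)
  'broke' -> in reference (ref count 1, used 1/1) -> match (matches: 2)
  'without' -> not in reference -> no match (matches: 2)
  'without' -> not in reference -> no match (matches: 2)
  'rabbit' -> in reference (ref count 3, used 1/3) -> match (matches: 3)
  'jumps' -> not in reference -> no match (matches: 3)
Clipped matches: 3, Candidate length: 6
Precision = 3/6 = 1/2

1/2


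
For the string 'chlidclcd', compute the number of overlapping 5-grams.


String 'chlidclcd' has length L = 9.
Number of overlapping n-grams = L - n + 1
Substituting: 9 - 5 + 1 = 5

5


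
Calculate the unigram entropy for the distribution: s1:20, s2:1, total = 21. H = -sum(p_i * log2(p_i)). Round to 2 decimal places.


Computing entropy H = -sum(p_i * log2(p_i)):
  s1: p = 20/21 = 0.9524, -p*log2(p) = 0.0670
  s2: p = 1/21 = 0.0476, -p*log2(p) = 0.2092
H = sum of terms = 0.2762
Rounded to 2 decimals: 0.28

0.28


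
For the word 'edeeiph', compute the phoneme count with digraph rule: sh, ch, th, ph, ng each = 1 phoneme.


Parsing 'edeeiph' greedily, digraphs first:
  'e' -> vowel phoneme (phonemes so far: 1)
  'd' -> consonant phoneme (phonemes so far: 2)
  'e' -> vowel phoneme (phonemes so far: 3)
  'e' -> vowel phoneme (phonemes so far: 4)
  'i' -> vowel phoneme (phonemes so far: 5)
  'ph' -> digraph (1 consonant phoneme) (phonemes so far: 6)
Total phonemes: 6

6


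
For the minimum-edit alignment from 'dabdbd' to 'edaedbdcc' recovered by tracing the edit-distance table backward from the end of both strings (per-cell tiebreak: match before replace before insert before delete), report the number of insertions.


Edit distance = 4. Backtracking from cell (6, 9) with preference match > replace > insert > delete,
then listing the resulting alignment 'dabdbd' -> 'edaedbdcc' left to right:
  Step 1: insert 'e' [insertion #1]
  Step 2: keep 'd'
  Step 3: keep 'a'
  Step 4: replace b->e
  Step 5: keep 'd'
  Step 6: keep 'b'
  Step 7: keep 'd'
  Step 8: insert 'c' [insertion #2]
  Step 9: insert 'c' [insertion #3]
Total insertions: 3

3


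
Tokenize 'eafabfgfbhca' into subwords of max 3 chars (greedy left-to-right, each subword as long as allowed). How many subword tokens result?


'eafabfgfbhca' has 12 characters.
Chunking with max size 3:
  Chunk 1: 'eaf' (positions 0-2)
  Chunk 2: 'abf' (positions 3-5)
  Chunk 3: 'gfb' (positions 6-8)
  Chunk 4: 'hca' (positions 9-11)
Total chunks: ceil(12 / 3) = 4

4


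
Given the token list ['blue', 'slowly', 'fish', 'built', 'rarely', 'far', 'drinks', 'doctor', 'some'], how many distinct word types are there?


Listing all tokens and tracking unique types:
  Token 1: 'blue' -> NEW (unique so far: 1)
  Token 2: 'slowly' -> NEW (unique so far: 2)
  Token 3: 'fish' -> NEW (unique so far: 3)
  Token 4: 'built' -> NEW (unique so far: 4)
  Token 5: 'rarely' -> NEW (unique so far: 5)
  Token 6: 'far' -> NEW (unique so far: 6)
  Token 7: 'drinks' -> NEW (unique so far: 7)
  Token 8: 'doctor' -> NEW (unique so far: 8)
  Token 9: 'some' -> NEW (unique so far: 9)
Unique types: ('blue', 'built', 'doctor', 'drinks', 'far', 'fish', 'rarely', 'slowly', 'some')
Vocabulary size: 9

9


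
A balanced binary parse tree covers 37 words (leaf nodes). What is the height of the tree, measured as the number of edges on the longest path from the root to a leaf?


In a balanced binary tree with n leaves the deepest leaf is ceil(log2(n)) edges below the root.
log2(37) = 5.2095
ceil(5.2095) = 6
height (edges) = 6

6


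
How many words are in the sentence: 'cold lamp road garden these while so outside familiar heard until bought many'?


Counting words by splitting on spaces:
  Word 1: 'cold'
  Word 2: 'lamp'
  Word 3: 'road'
  Word 4: 'garden'
  Word 5: 'these'
  Word 6: 'while'
  Word 7: 'so'
  Word 8: 'outside'
  Word 9: 'familiar'
  Word 10: 'heard'
  Word 11: 'until'
  Word 12: 'bought'
  Word 13: 'many'
Total words: 13

13


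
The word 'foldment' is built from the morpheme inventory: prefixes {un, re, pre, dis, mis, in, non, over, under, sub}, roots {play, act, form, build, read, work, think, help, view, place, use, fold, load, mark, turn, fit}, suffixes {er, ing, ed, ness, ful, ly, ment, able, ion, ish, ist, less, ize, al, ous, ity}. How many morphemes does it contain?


Segmenting 'foldment' against the inventory:
  'fold' -> root (morpheme 1)
  'ment' -> suffix (morpheme 2)
Total morphemes: 2

2


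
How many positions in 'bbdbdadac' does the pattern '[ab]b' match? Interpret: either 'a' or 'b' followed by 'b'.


Pattern: [ab]b means either 'a' or 'b' followed by 'b'.
Scanning 'bbdbdadac' position-by-position:
  Pos 0: window 'bb' -> MATCH
  Pos 1: window 'bd' -> no
  Pos 2: window 'db' -> no
  Pos 3: window 'bd' -> no
  Pos 4: window 'da' -> no
  Pos 5: window 'ad' -> no
  Pos 6: window 'da' -> no
  Pos 7: window 'ac' -> no
  Pos 8: window 'c' -> no
Total matches: 1

1


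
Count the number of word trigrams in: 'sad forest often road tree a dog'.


Word trigrams from [7] words:
  Trigram 1: (sad forest often)
  Trigram 2: (forest often road)
  Trigram 3: (often road tree)
  Trigram 4: (road tree a)
  Trigram 5: (tree a dog)
Total word trigrams: 7 - 2 = 5

5


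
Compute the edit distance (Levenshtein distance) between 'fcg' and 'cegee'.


Building DP table for s1='fcg' (len 3) and s2='cegee' (len 5):
       c  e  g  e  e
    0  1  2  3  4  5
  f 1  1  2  3  4  5
  c 2  1  2  3  4  5
  g 3  2  2  2  3  4
Edit distance = dp[3][5] = 4

4


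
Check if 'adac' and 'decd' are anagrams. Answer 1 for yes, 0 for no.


Sort characters of 'adac': 'aacd'
Sort characters of 'decd': 'cdde'
Sorted forms differ -> they are NOT anagrams
Result: 0

0


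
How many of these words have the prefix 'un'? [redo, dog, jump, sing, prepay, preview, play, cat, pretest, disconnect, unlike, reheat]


Checking each word for prefix 'un':
  'redo' -> no (count: 0)
  'dog' -> no (count: 0)
  'jump' -> no (count: 0)
  'sing' -> no (count: 0)
  'prepay' -> no (count: 0)
  'preview' -> no (count: 0)
  'play' -> no (count: 0)
  'cat' -> no (count: 0)
  'pretest' -> no (count: 0)
  'disconnect' -> no (count: 0)
  'unlike' -> YES, starts with 'un' (count: 1)
  'reheat' -> no (count: 1)
Total with prefix 'un': 1

1


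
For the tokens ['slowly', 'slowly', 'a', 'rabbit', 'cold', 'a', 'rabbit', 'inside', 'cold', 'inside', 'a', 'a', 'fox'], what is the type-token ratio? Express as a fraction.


Tokens: 13
Unique types: ('a', 'cold', 'fox', 'inside', 'rabbit', 'slowly') = 6
TTR = 6/13
Already in lowest terms.

6/13


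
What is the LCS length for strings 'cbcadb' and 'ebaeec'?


DP table for LCS of 'cbcadb' and 'ebaeec':
       e  b  a  e  e  c
    0  0  0  0  0  0  0
  c 0  0  0  0  0  0  1
  b 0  0  1  1  1  1  1
  c 0  0  1  1  1  1  2
  a 0  0  1  2  2  2  2
  d 0  0  1  2  2  2  2
  b 0  0  1  2  2  2  2
LCS: 'bc'
LCS length = 2

2


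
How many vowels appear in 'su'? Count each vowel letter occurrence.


Scanning each character of 'su':
  Position 1: 's' -> consonant (running count: 0)
  Position 2: 'u' -> vowel (running count: 1)
Total vowels: 1

1


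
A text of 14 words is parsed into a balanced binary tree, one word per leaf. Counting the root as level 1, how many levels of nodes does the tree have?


In a balanced binary tree with n leaves the deepest leaf is ceil(log2(n)) edges below the root,
so counting node levels inclusive of root and leaves gives ceil(log2(n)) + 1 levels.
log2(14) = 3.8074
ceil(3.8074) = 4
levels = 4 + 1 = 5

5


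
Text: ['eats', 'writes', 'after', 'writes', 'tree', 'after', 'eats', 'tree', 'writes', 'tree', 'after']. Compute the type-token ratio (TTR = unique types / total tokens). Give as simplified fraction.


Tokens: 11
Unique types: ('after', 'eats', 'tree', 'writes') = 4
TTR = 4/11
Already in lowest terms.

4/11


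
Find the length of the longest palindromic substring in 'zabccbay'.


Scanning 'zabccbay' for palindromic substrings.
Substring at positions 1-6: 'abccba'.
Check: reverse('abccba') = 'abccba' -> palindrome confirmed.
Neighbouring characters ('z' / 'y') break symmetry, so it cannot extend further.
No longer palindromic substring exists; longest length = 6

6


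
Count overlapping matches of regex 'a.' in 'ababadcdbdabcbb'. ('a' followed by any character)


Pattern: a. means 'a' followed by any character.
Scanning 'ababadcdbdabcbb' position-by-position:
  Pos 0: window 'ab' -> MATCH
  Pos 1: window 'ba' -> no
  Pos 2: window 'ab' -> MATCH
  Pos 3: window 'ba' -> no
  Pos 4: window 'ad' -> MATCH
  Pos 5: window 'dc' -> no
  Pos 6: window 'cd' -> no
  Pos 7: window 'db' -> no
  Pos 8: window 'bd' -> no
  Pos 9: window 'da' -> no
  Pos 10: window 'ab' -> MATCH
  Pos 11: window 'bc' -> no
  Pos 12: window 'cb' -> no
  Pos 13: window 'bb' -> no
  Pos 14: window 'b' -> no
Total matches: 4

4


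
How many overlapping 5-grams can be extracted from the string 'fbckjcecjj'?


String 'fbckjcecjj' has length L = 10.
Number of overlapping n-grams = L - n + 1
Substituting: 10 - 5 + 1 = 6

6


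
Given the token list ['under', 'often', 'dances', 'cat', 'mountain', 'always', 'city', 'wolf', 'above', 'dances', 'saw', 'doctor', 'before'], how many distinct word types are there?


Listing all tokens and tracking unique types:
  Token 1: 'under' -> NEW (unique so far: 1)
  Token 2: 'often' -> NEW (unique so far: 2)
  Token 3: 'dances' -> NEW (unique so far: 3)
  Token 4: 'cat' -> NEW (unique so far: 4)
  Token 5: 'mountain' -> NEW (unique so far: 5)
  Token 6: 'always' -> NEW (unique so far: 6)
  Token 7: 'city' -> NEW (unique so far: 7)
  Token 8: 'wolf' -> NEW (unique so far: 8)
  Token 9: 'above' -> NEW (unique so far: 9)
  Token 10: 'dances' -> duplicate (unique so far: 9)
  Token 11: 'saw' -> NEW (unique so far: 10)
  Token 12: 'doctor' -> NEW (unique so far: 11)
  Token 13: 'before' -> NEW (unique so far: 12)
Unique types: ('above', 'always', 'before', 'cat', 'city', 'dances', 'doctor', 'mountain', 'often', 'saw', 'under', 'wolf')
Vocabulary size: 12

12


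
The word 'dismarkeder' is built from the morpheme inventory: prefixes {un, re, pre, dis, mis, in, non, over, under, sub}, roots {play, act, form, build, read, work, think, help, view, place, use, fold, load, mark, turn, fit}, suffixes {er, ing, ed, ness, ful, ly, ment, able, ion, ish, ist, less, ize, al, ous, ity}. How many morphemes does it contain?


Segmenting 'dismarkeder' against the inventory:
  'dis' -> prefix (morpheme 1)
  'mark' -> root (morpheme 2)
  'ed' -> suffix (morpheme 3)
  'er' -> suffix (morpheme 4)
Total morphemes: 4

4


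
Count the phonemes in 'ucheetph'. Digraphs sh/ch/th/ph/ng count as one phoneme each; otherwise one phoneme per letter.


Parsing 'ucheetph' greedily, digraphs first:
  'u' -> vowel phoneme (phonemes so far: 1)
  'ch' -> digraph (1 consonant phoneme) (phonemes so far: 2)
  'e' -> vowel phoneme (phonemes so far: 3)
  'e' -> vowel phoneme (phonemes so far: 4)
  't' -> consonant phoneme (phonemes so far: 5)
  'ph' -> digraph (1 consonant phoneme) (phonemes so far: 6)
Total phonemes: 6

6


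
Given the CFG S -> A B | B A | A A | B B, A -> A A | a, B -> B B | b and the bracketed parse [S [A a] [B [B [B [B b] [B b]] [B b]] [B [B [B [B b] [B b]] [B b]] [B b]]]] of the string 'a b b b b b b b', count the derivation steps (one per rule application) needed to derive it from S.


Every bracketed nonterminal node [X ...] in the tree is produced by exactly one rule application.
Reading the tree off as a leftmost derivation:
  Step 1: S  =>  A B   (applied S -> A B)
  Step 2: A B  =>  a B   (applied A -> a)
  Step 3: a B  =>  a B B   (applied B -> B B)
  Step 4: a B B  =>  a B B B   (applied B -> B B)
  Step 5: a B B B  =>  a B B B B   (applied B -> B B)
  Step 6: a B B B B  =>  a b B B B   (applied B -> b)
  Step 7: a b B B B  =>  a b b B B   (applied B -> b)
  Step 8: a b b B B  =>  a b b b B   (applied B -> b)
  Step 9: a b b b B  =>  a b b b B B   (applied B -> B B)
  Step 10: a b b b B B  =>  a b b b B B B   (applied B -> B B)
  Step 11: a b b b B B B  =>  a b b b B B B B   (applied B -> B B)
  Step 12: a b b b B B B B  =>  a b b b b B B B   (applied B -> b)
  Step 13: a b b b b B B B  =>  a b b b b b B B   (applied B -> b)
  Step 14: a b b b b b B B  =>  a b b b b b b B   (applied B -> b)
  Step 15: a b b b b b b B  =>  a b b b b b b b   (applied B -> b)
Final yield: a b b b b b b b
Total rewrite steps: 15

15


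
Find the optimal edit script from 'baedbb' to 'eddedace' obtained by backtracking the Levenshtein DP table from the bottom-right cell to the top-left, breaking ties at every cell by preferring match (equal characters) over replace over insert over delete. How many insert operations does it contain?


Edit distance = 6. Backtracking from cell (6, 8) with preference match > replace > insert > delete,
then listing the resulting alignment 'baedbb' -> 'eddedace' left to right:
  Step 1: insert 'e' [insertion #1]
  Step 2: replace b->d
  Step 3: replace a->d
  Step 4: keep 'e'
  Step 5: keep 'd'
  Step 6: insert 'a' [insertion #2]
  Step 7: replace b->c
  Step 8: replace b->e
Total insertions: 2

2


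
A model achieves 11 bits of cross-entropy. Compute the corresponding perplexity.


Perplexity formula: PP = 2^H
H = 11
PP = 2^11
PP = 2^11 = 2048

2048


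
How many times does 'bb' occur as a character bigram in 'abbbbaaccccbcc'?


Scanning 'abbbbaaccccbcc' for bigram 'bb':
  Position 0: 'ab' -> no
  Position 1: 'bb' -> MATCH
  Position 2: 'bb' -> MATCH
  Position 3: 'bb' -> MATCH
  Position 4: 'ba' -> no
  Position 5: 'aa' -> no
  Position 6: 'ac' -> no
  Position 7: 'cc' -> no
  Position 8: 'cc' -> no
  Position 9: 'cc' -> no
  Position 10: 'cb' -> no
  Position 11: 'bc' -> no
  Position 12: 'cc' -> no
Total matches: 3

3


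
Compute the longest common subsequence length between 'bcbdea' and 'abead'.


DP table for LCS of 'bcbdea' and 'abead':
       a  b  e  a  d
    0  0  0  0  0  0
  b 0  0  1  1  1  1
  c 0  0  1  1  1  1
  b 0  0  1  1  1  1
  d 0  0  1  1  1  2
  e 0  0  1  2  2  2
  a 0  1  1  2  3  3
LCS: 'bea'
LCS length = 3

3


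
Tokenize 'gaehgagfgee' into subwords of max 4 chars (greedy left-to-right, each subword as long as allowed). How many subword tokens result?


'gaehgagfgee' has 11 characters.
Chunking with max size 4:
  Chunk 1: 'gaeh' (positions 0-3)
  Chunk 2: 'gagf' (positions 4-7)
  Chunk 3: 'gee' (positions 8-10)
Total chunks: ceil(11 / 4) = 3

3


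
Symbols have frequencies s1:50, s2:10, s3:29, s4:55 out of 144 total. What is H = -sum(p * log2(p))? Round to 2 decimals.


Computing entropy H = -sum(p_i * log2(p_i)):
  s1: p = 50/144 = 0.3472, -p*log2(p) = 0.5299
  s2: p = 10/144 = 0.0694, -p*log2(p) = 0.2672
  s3: p = 29/144 = 0.2014, -p*log2(p) = 0.4656
  s4: p = 55/144 = 0.3819, -p*log2(p) = 0.5304
H = sum of terms = 1.7931
Rounded to 2 decimals: 1.79

1.79


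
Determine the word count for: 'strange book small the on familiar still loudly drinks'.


Counting words by splitting on spaces:
  Word 1: 'strange'
  Word 2: 'book'
  Word 3: 'small'
  Word 4: 'the'
  Word 5: 'on'
  Word 6: 'familiar'
  Word 7: 'still'
  Word 8: 'loudly'
  Word 9: 'drinks'
Total words: 9

9


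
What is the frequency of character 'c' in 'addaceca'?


Scanning 'addaceca' for 'c':
  Position 4: 'c' -> MATCH (count: 1)
  Position 6: 'c' -> MATCH (count: 2)
Total occurrences of 'c': 2

2


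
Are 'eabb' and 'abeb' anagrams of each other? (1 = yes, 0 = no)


Sort characters of 'eabb': 'abbe'
Sort characters of 'abeb': 'abbe'
Sorted forms match -> they ARE anagrams
Result: 1

1


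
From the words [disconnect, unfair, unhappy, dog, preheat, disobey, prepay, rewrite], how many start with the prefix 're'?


Checking each word for prefix 're':
  'disconnect' -> no (count: 0)
  'unfair' -> no (count: 0)
  'unhappy' -> no (count: 0)
  'dog' -> no (count: 0)
  'preheat' -> no (count: 0)
  'disobey' -> no (count: 0)
  'prepay' -> no (count: 0)
  'rewrite' -> YES, starts with 're' (count: 1)
Total with prefix 're': 1

1


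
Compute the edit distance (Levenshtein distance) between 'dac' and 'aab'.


Building DP table for s1='dac' (len 3) and s2='aab' (len 3):
       a  a  b
    0  1  2  3
  d 1  1  2  3
  a 2  1  1  2
  c 3  2  2  2
Edit distance = dp[3][3] = 2

2


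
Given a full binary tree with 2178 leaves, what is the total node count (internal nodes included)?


Leaf nodes (terminals): 2178
Internal nodes = n - 1 = 2178 - 1 = 2177
Total = leaves + internal = 2178 + 2177 = 4355

4355


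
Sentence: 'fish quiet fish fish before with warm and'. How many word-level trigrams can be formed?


Word trigrams from [8] words:
  Trigram 1: (fish quiet fish)
  Trigram 2: (quiet fish fish)
  Trigram 3: (fish fish before)
  Trigram 4: (fish before with)
  Trigram 5: (before with warm)
  Trigram 6: (with warm and)
Total word trigrams: 8 - 2 = 6

6


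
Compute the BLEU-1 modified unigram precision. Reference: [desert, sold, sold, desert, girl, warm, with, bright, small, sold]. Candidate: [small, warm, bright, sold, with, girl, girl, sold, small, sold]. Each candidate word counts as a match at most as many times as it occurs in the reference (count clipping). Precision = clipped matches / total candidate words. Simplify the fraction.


Reference word counts: {'bright': 1, 'desert': 2, 'girl': 1, 'small': 1, 'sold': 3, 'warm': 1, 'with': 1}
Checking each candidate word (with clipping):
  'small' -> in reference (ref count 1, used 1/1) -> match (matches: 1)
  'warm' -> in reference (ref count 1, used 1/1) -> match (matches: 2)
  'bright' -> in reference (ref count 1, used 1/1) -> match (matches: 3)
  'sold' -> in reference (ref count 3, used 1/3) -> match (matches: 4)
  'with' -> in reference (ref count 1, used 1/1) -> match (matches: 5)
  'girl' -> in reference (ref count 1, used 1/1) -> match (matches: 6)
  'girl' -> ref count 1 already used up (1/1) -> clipped, no match (matches: 6)
  'sold' -> in reference (ref count 3, used 2/3) -> match (matches: 7)
  'small' -> ref count 1 already used up (1/1) -> clipped, no match (matches: 7)
  'sold' -> in reference (ref count 3, used 3/3) -> match (matches: 8)
Clipped matches: 8, Candidate length: 10
Precision = 8/10 = 4/5

4/5


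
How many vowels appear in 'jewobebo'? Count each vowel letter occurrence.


Scanning each character of 'jewobebo':
  Position 1: 'j' -> consonant (running count: 0)
  Position 2: 'e' -> vowel (running count: 1)
  Position 3: 'w' -> consonant (running count: 1)
  Position 4: 'o' -> vowel (running count: 2)
  Position 5: 'b' -> consonant (running count: 2)
  Position 6: 'e' -> vowel (running count: 3)
  Position 7: 'b' -> consonant (running count: 3)
  Position 8: 'o' -> vowel (running count: 4)
Total vowels: 4

4


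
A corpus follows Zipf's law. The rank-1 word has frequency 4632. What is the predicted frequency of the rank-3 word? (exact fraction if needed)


Zipf's law: freq(rank) = f1 / rank
f1 = 4632, rank = 3
freq = 4632 / 3
= 1544

1544


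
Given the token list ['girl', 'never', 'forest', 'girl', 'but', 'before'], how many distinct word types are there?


Listing all tokens and tracking unique types:
  Token 1: 'girl' -> NEW (unique so far: 1)
  Token 2: 'never' -> NEW (unique so far: 2)
  Token 3: 'forest' -> NEW (unique so far: 3)
  Token 4: 'girl' -> duplicate (unique so far: 3)
  Token 5: 'but' -> NEW (unique so far: 4)
  Token 6: 'before' -> NEW (unique so far: 5)
Unique types: ('before', 'but', 'forest', 'girl', 'never')
Vocabulary size: 5

5


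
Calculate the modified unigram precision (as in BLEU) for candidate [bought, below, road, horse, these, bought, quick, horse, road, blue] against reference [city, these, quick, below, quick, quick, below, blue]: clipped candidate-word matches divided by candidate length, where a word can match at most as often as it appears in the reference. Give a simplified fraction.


Reference word counts: {'below': 2, 'blue': 1, 'city': 1, 'quick': 3, 'these': 1}
Checking each candidate word (with clipping):
  'bought' -> not in reference -> no match (matches: 0)
  'below' -> in reference (ref count 2, used 1/2) -> match (matches: 1)
  'road' -> not in reference -> no match (matches: 1)
  'horse' -> not in reference -> no match (matches: 1)
  'these' -> in reference (ref count 1, used 1/1) -> match (matches: 2)
  'bought' -> not in reference -> no match (matches: 2)
  'quick' -> in reference (ref count 3, used 1/3) -> match (matches: 3)
  'horse' -> not in reference -> no match (matches: 3)
  'road' -> not in reference -> no match (matches: 3)
  'blue' -> in reference (ref count 1, used 1/1) -> match (matches: 4)
Clipped matches: 4, Candidate length: 10
Precision = 4/10 = 2/5

2/5


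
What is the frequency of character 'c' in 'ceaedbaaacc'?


Scanning 'ceaedbaaacc' for 'c':
  Position 0: 'c' -> MATCH (count: 1)
  Position 9: 'c' -> MATCH (count: 2)
  Position 10: 'c' -> MATCH (count: 3)
Total occurrences of 'c': 3

3


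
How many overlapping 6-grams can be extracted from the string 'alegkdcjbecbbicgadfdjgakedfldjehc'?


String 'alegkdcjbecbbicgadfdjgakedfldjehc' has length L = 33.
Number of overlapping n-grams = L - n + 1
Substituting: 33 - 6 + 1 = 28

28


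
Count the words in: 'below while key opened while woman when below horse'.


Counting words by splitting on spaces:
  Word 1: 'below'
  Word 2: 'while'
  Word 3: 'key'
  Word 4: 'opened'
  Word 5: 'while'
  Word 6: 'woman'
  Word 7: 'when'
  Word 8: 'below'
  Word 9: 'horse'
Total words: 9

9


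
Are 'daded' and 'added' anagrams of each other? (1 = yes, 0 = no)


Sort characters of 'daded': 'addde'
Sort characters of 'added': 'addde'
Sorted forms match -> they ARE anagrams
Result: 1

1


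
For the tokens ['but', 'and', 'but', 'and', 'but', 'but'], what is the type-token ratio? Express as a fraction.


Tokens: 6
Unique types: ('and', 'but') = 2
TTR = 2/6
Simplify: divide both by 2 -> 1/3
TTR = 1/3

1/3


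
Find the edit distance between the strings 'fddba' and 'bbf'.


Building DP table for s1='fddba' (len 5) and s2='bbf' (len 3):
       b  b  f
    0  1  2  3
  f 1  1  2  2
  d 2  2  2  3
  d 3  3  3  3
  b 4  3  3  4
  a 5  4  4  4
Edit distance = dp[5][3] = 4

4


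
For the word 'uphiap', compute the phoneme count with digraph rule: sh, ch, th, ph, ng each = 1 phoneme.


Parsing 'uphiap' greedily, digraphs first:
  'u' -> vowel phoneme (phonemes so far: 1)
  'ph' -> digraph (1 consonant phoneme) (phonemes so far: 2)
  'i' -> vowel phoneme (phonemes so far: 3)
  'a' -> vowel phoneme (phonemes so far: 4)
  'p' -> consonant phoneme (phonemes so far: 5)
Total phonemes: 5

5


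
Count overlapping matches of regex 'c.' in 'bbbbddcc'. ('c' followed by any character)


Pattern: c. means 'c' followed by any character.
Scanning 'bbbbddcc' position-by-position:
  Pos 0: window 'bb' -> no
  Pos 1: window 'bb' -> no
  Pos 2: window 'bb' -> no
  Pos 3: window 'bd' -> no
  Pos 4: window 'dd' -> no
  Pos 5: window 'dc' -> no
  Pos 6: window 'cc' -> MATCH
  Pos 7: window 'c' -> no
Total matches: 1

1


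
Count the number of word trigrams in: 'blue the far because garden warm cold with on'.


Word trigrams from [9] words:
  Trigram 1: (blue the far)
  Trigram 2: (the far because)
  Trigram 3: (far because garden)
  Trigram 4: (because garden warm)
  Trigram 5: (garden warm cold)
  Trigram 6: (warm cold with)
  Trigram 7: (cold with on)
Total word trigrams: 9 - 2 = 7

7


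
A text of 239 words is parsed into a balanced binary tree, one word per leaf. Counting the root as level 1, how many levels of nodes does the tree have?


In a balanced binary tree with n leaves the deepest leaf is ceil(log2(n)) edges below the root,
so counting node levels inclusive of root and leaves gives ceil(log2(n)) + 1 levels.
log2(239) = 7.9009
ceil(7.9009) = 8
levels = 8 + 1 = 9

9


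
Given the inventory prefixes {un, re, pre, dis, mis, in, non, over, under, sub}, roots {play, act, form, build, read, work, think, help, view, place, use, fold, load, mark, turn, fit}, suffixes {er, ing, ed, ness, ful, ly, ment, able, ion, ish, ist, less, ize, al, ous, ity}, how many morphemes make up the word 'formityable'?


Segmenting 'formityable' against the inventory:
  'form' -> root (morpheme 1)
  'ity' -> suffix (morpheme 2)
  'able' -> suffix (morpheme 3)
Total morphemes: 3

3


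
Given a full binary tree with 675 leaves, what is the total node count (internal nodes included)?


Leaf nodes (terminals): 675
Internal nodes = n - 1 = 675 - 1 = 674
Total = leaves + internal = 675 + 674 = 1349

1349


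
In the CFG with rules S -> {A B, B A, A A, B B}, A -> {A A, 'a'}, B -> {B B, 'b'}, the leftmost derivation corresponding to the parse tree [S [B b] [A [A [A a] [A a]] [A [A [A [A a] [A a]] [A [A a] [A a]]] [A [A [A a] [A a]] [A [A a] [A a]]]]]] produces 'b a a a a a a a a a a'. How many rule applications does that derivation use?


Every bracketed nonterminal node [X ...] in the tree is produced by exactly one rule application.
Reading the tree off as a leftmost derivation:
  Step 1: S  =>  B A   (applied S -> B A)
  Step 2: B A  =>  b A   (applied B -> b)
  Step 3: b A  =>  b A A   (applied A -> A A)
  Step 4: b A A  =>  b A A A   (applied A -> A A)
  Step 5: b A A A  =>  b a A A   (applied A -> a)
  Step 6: b a A A  =>  b a a A   (applied A -> a)
  Step 7: b a a A  =>  b a a A A   (applied A -> A A)
  Step 8: b a a A A  =>  b a a A A A   (applied A -> A A)
  Step 9: b a a A A A  =>  b a a A A A A   (applied A -> A A)
  Step 10: b a a A A A A  =>  b a a a A A A   (applied A -> a)
  Step 11: b a a a A A A  =>  b a a a a A A   (applied A -> a)
  Step 12: b a a a a A A  =>  b a a a a A A A   (applied A -> A A)
  Step 13: b a a a a A A A  =>  b a a a a a A A   (applied A -> a)
  Step 14: b a a a a a A A  =>  b a a a a a a A   (applied A -> a)
  Step 15: b a a a a a a A  =>  b a a a a a a A A   (applied A -> A A)
  Step 16: b a a a a a a A A  =>  b a a a a a a A A A   (applied A -> A A)
  Step 17: b a a a a a a A A A  =>  b a a a a a a a A A   (applied A -> a)
  Step 18: b a a a a a a a A A  =>  b a a a a a a a a A   (applied A -> a)
  Step 19: b a a a a a a a a A  =>  b a a a a a a a a A A   (applied A -> A A)
  Step 20: b a a a a a a a a A A  =>  b a a a a a a a a a A   (applied A -> a)
  Step 21: b a a a a a a a a a A  =>  b a a a a a a a a a a   (applied A -> a)
Final yield: b a a a a a a a a a a
Total rewrite steps: 21

21


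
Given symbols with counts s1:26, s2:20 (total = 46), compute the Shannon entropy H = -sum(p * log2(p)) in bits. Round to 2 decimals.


Computing entropy H = -sum(p_i * log2(p_i)):
  s1: p = 26/46 = 0.5652, -p*log2(p) = 0.4652
  s2: p = 20/46 = 0.4348, -p*log2(p) = 0.5224
H = sum of terms = 0.9876
Rounded to 2 decimals: 0.99

0.99


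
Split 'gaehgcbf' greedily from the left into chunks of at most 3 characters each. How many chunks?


'gaehgcbf' has 8 characters.
Chunking with max size 3:
  Chunk 1: 'gae' (positions 0-2)
  Chunk 2: 'hgc' (positions 3-5)
  Chunk 3: 'bf' (positions 6-7)
Total chunks: ceil(8 / 3) = 3

3


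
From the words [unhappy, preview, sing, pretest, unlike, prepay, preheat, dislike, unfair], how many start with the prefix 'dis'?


Checking each word for prefix 'dis':
  'unhappy' -> no (count: 0)
  'preview' -> no (count: 0)
  'sing' -> no (count: 0)
  'pretest' -> no (count: 0)
  'unlike' -> no (count: 0)
  'prepay' -> no (count: 0)
  'preheat' -> no (count: 0)
  'dislike' -> YES, starts with 'dis' (count: 1)
  'unfair' -> no (count: 1)
Total with prefix 'dis': 1

1


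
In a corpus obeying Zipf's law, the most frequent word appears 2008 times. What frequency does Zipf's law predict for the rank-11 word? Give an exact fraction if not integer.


Zipf's law: freq(rank) = f1 / rank
f1 = 2008, rank = 11
freq = 2008 / 11
GCD(2008, 11) = 1
Simplified: 2008/11

2008/11


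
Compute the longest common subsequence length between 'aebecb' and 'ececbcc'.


DP table for LCS of 'aebecb' and 'ececbcc':
       e  c  e  c  b  c  c
    0  0  0  0  0  0  0  0
  a 0  0  0  0  0  0  0  0
  e 0  1  1  1  1  1  1  1
  b 0  1  1  1  1  2  2  2
  e 0  1  1  2  2  2  2  2
  c 0  1  2  2  3  3  3  3
  b 0  1  2  2  3  4  4  4
LCS: 'eecb'
LCS length = 4

4


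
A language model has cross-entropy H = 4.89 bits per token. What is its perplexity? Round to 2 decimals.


Perplexity formula: PP = 2^H
H = 4.89
PP = 2^4.89
Decompose: 2^4.89 = 2^4 * 2^0.89
2^4 = 16, 2^0.89 ~ 1.8531761
PP ~ 16 * 1.8531761 = 29.6508176
Rounded to 2 decimals: 29.65

29.65


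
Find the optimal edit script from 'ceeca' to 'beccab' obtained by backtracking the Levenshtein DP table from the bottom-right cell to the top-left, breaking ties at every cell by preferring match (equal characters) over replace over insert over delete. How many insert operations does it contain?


Edit distance = 3. Backtracking from cell (5, 6) with preference match > replace > insert > delete,
then listing the resulting alignment 'ceeca' -> 'beccab' left to right:
  Step 1: replace c->b
  Step 2: keep 'e'
  Step 3: replace e->c
  Step 4: keep 'c'
  Step 5: keep 'a'
  Step 6: insert 'b' [insertion #1]
Total insertions: 1

1


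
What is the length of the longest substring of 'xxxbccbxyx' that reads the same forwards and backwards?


Scanning 'xxxbccbxyx' for palindromic substrings.
Substring at positions 2-7: 'xbccbx'.
Check: reverse('xbccbx') = 'xbccbx' -> palindrome confirmed.
Neighbouring characters ('x' / 'y') break symmetry, so it cannot extend further.
No longer palindromic substring exists; longest length = 6

6


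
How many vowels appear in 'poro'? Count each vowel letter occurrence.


Scanning each character of 'poro':
  Position 1: 'p' -> consonant (running count: 0)
  Position 2: 'o' -> vowel (running count: 1)
  Position 3: 'r' -> consonant (running count: 1)
  Position 4: 'o' -> vowel (running count: 2)
Total vowels: 2

2


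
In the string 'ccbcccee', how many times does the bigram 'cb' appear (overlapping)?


Scanning 'ccbcccee' for bigram 'cb':
  Position 0: 'cc' -> no
  Position 1: 'cb' -> MATCH
  Position 2: 'bc' -> no
  Position 3: 'cc' -> no
  Position 4: 'cc' -> no
  Position 5: 'ce' -> no
  Position 6: 'ee' -> no
Total matches: 1

1


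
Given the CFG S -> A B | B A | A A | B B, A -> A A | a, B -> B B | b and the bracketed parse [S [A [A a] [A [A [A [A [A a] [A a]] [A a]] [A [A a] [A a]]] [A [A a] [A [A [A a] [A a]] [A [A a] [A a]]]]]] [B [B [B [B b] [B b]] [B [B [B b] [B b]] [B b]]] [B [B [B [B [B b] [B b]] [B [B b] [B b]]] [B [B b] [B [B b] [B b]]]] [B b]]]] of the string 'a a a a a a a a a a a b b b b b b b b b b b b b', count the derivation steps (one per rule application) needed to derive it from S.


Every bracketed nonterminal node [X ...] in the tree is produced by exactly one rule application.
Reading the tree off as a leftmost derivation:
  Step 1: S  =>  A B   (applied S -> A B)
  Step 2: A B  =>  A A B   (applied A -> A A)
  Step 3: A A B  =>  a A B   (applied A -> a)
  Step 4: a A B  =>  a A A B   (applied A -> A A)
  Step 5: a A A B  =>  a A A A B   (applied A -> A A)
  Step 6: a A A A B  =>  a A A A A B   (applied A -> A A)
  Step 7: a A A A A B  =>  a A A A A A B   (applied A -> A A)
  Step 8: a A A A A A B  =>  a a A A A A B   (applied A -> a)
  Step 9: a a A A A A B  =>  a a a A A A B   (applied A -> a)
  Step 10: a a a A A A B  =>  a a a a A A B   (applied A -> a)
  Step 11: a a a a A A B  =>  a a a a A A A B   (applied A -> A A)
  Step 12: a a a a A A A B  =>  a a a a a A A B   (applied A -> a)
  Step 13: a a a a a A A B  =>  a a a a a a A B   (applied A -> a)
  Step 14: a a a a a a A B  =>  a a a a a a A A B   (applied A -> A A)
  Step 15: a a a a a a A A B  =>  a a a a a a a A B   (applied A -> a)
  Step 16: a a a a a a a A B  =>  a a a a a a a A A B   (applied A -> A A)
  Step 17: a a a a a a a A A B  =>  a a a a a a a A A A B   (applied A -> A A)
  Step 18: a a a a a a a A A A B  =>  a a a a a a a a A A B   (applied A -> a)
  Step 19: a a a a a a a a A A B  =>  a a a a a a a a a A B   (applied A -> a)
  Step 20: a a a a a a a a a A B  =>  a a a a a a a a a A A B   (applied A -> A A)
  Step 21: a a a a a a a a a A A B  =>  a a a a a a a a a a A B   (applied A -> a)
  Step 22: a a a a a a a a a a A B  =>  a a a a a a a a a a a B   (applied A -> a)
  Step 23: a a a a a a a a a a a B  =>  a a a a a a a a a a a B B   (applied B -> B B)
  Step 24: a a a a a a a a a a a B B  =>  a a a a a a a a a a a B B B   (applied B -> B B)
  Step 25: a a a a a a a a a a a B B B  =>  a a a a a a a a a a a B B B B   (applied B -> B B)
  Step 26: a a a a a a a a a a a B B B B  =>  a a a a a a a a a a a b B B B   (applied B -> b)
  Step 27: a a a a a a a a a a a b B B B  =>  a a a a a a a a a a a b b B B   (applied B -> b)
  Step 28: a a a a a a a a a a a b b B B  =>  a a a a a a a a a a a b b B B B   (applied B -> B B)
  Step 29: a a a a a a a a a a a b b B B B  =>  a a a a a a a a a a a b b B B B B   (applied B -> B B)
  Step 30: a a a a a a a a a a a b b B B B B  =>  a a a a a a a a a a a b b b B B B   (applied B -> b)
  Step 31: a a a a a a a a a a a b b b B B B  =>  a a a a a a a a a a a b b b b B B   (applied B -> b)
  Step 32: a a a a a a a a a a a b b b b B B  =>  a a a a a a a a a a a b b b b b B   (applied B -> b)
  Step 33: a a a a a a a a a a a b b b b b B  =>  a a a a a a a a a a a b b b b b B B   (applied B -> B B)
  Step 34: a a a a a a a a a a a b b b b b B B  =>  a a a a a a a a a a a b b b b b B B B   (applied B -> B B)
  Step 35: a a a a a a a a a a a b b b b b B B B  =>  a a a a a a a a a a a b b b b b B B B B   (applied B -> B B)
  Step 36: a a a a a a a a a a a b b b b b B B B B  =>  a a a a a a a a a a a b b b b b B B B B B   (applied B -> B B)
  Step 37: a a a a a a a a a a a b b b b b B B B B B  =>  a a a a a a a a a a a b b b b b b B B B B   (applied B -> b)
  Step 38: a a a a a a a a a a a b b b b b b B B B B  =>  a a a a a a a a a a a b b b b b b b B B B   (applied B -> b)
  Step 39: a a a a a a a a a a a b b b b b b b B B B  =>  a a a a a a a a a a a b b b b b b b B B B B   (applied B -> B B)
  Step 40: a a a a a a a a a a a b b b b b b b B B B B  =>  a a a a a a a a a a a b b b b b b b b B B B   (applied B -> b)
  Step 41: a a a a a a a a a a a b b b b b b b b B B B  =>  a a a a a a a a a a a b b b b b b b b b B B   (applied B -> b)
  Step 42: a a a a a a a a a a a b b b b b b b b b B B  =>  a a a a a a a a a a a b b b b b b b b b B B B   (applied B -> B B)
  Step 43: a a a a a a a a a a a b b b b b b b b b B B B  =>  a a a a a a a a a a a b b b b b b b b b b B B   (applied B -> b)
  Step 44: a a a a a a a a a a a b b b b b b b b b b B B  =>  a a a a a a a a a a a b b b b b b b b b b B B B   (applied B -> B B)
  Step 45: a a a a a a a a a a a b b b b b b b b b b B B B  =>  a a a a a a a a a a a b b b b b b b b b b b B B   (applied B -> b)
  Step 46: a a a a a a a a a a a b b b b b b b b b b b B B  =>  a a a a a a a a a a a b b b b b b b b b b b b B   (applied B -> b)
  Step 47: a a a a a a a a a a a b b b b b b b b b b b b B  =>  a a a a a a a a a a a b b b b b b b b b b b b b   (applied B -> b)
Final yield: a a a a a a a a a a a b b b b b b b b b b b b b
Total rewrite steps: 47

47


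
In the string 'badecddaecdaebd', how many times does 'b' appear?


Scanning 'badecddaecdaebd' for 'b':
  Position 0: 'b' -> MATCH (count: 1)
  Position 13: 'b' -> MATCH (count: 2)
Total occurrences of 'b': 2

2
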